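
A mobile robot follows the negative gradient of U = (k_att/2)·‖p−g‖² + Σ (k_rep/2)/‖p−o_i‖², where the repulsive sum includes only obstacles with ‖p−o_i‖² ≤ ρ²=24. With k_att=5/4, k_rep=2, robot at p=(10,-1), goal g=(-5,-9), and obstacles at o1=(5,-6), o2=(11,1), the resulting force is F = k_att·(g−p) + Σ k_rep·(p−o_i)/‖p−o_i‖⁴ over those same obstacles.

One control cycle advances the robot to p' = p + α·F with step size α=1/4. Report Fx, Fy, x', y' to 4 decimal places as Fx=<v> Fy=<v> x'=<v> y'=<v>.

Fx=-18.8300 Fy=-10.1600 x'=5.2925 y'=-3.5400

F_att = 5/4·(g−p) = 5/4·(-15,-8) = (-18.7500,-10.0000)
o1: d²=50 > ρ²=24 → inactive
o2: d²=5 ≤ ρ²=24; F_rep = 2·(-1,-2)/5² = (-0.0800,-0.1600)
F = F_att + ΣF_rep = (-18.8300,-10.1600)
p' = p + 1/4·F = (5.2925,-3.5400)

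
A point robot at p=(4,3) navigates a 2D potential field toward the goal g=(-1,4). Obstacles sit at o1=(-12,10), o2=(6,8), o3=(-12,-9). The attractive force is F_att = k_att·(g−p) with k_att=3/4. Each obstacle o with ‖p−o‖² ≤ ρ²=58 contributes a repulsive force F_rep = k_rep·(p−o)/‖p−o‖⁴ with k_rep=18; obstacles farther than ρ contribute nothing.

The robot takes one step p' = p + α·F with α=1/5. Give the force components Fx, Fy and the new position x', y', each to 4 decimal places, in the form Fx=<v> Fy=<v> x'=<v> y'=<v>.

F_att = 3/4·(g−p) = 3/4·(-5,1) = (-3.7500,0.7500)
o1: d²=305 > ρ²=58 → inactive
o2: d²=29 ≤ ρ²=58; F_rep = 18·(-2,-5)/29² = (-0.0428,-0.1070)
o3: d²=400 > ρ²=58 → inactive
F = F_att + ΣF_rep = (-3.7928,0.6430)
p' = p + 1/5·F = (3.2414,3.1286)

Fx=-3.7928 Fy=0.6430 x'=3.2414 y'=3.1286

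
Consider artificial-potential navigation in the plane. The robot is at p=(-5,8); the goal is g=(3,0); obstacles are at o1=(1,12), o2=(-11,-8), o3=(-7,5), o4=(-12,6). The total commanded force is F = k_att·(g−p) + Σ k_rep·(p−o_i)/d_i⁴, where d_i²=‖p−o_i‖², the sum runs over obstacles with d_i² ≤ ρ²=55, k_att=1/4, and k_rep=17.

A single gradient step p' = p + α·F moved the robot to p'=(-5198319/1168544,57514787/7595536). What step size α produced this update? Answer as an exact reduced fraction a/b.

F_att = 1/4·(g−p) = 1/4·(8,-8) = (2.0000,-2.0000)
o1: d²=52 ≤ ρ²=55; F_rep = 17·(-6,-4)/52² = (-0.0377,-0.0251)
o2: d²=292 > ρ²=55 → inactive
o3: d²=13 ≤ ρ²=55; F_rep = 17·(2,3)/13² = (0.2012,0.3018)
o4: d²=53 ≤ ρ²=55; F_rep = 17·(7,2)/53² = (0.0424,0.0121)
F = F_att + ΣF_rep = (2.2058,-1.7113)
Δp = p'−p = (0.5515,-0.4278); α = Δx/Fx = (644401/1168544) / (644401/292136) = 1/4
check: Δy/Fy = (-3249501/7595536) / (-3249501/1898884) = 1/4 ✓

α = 1/4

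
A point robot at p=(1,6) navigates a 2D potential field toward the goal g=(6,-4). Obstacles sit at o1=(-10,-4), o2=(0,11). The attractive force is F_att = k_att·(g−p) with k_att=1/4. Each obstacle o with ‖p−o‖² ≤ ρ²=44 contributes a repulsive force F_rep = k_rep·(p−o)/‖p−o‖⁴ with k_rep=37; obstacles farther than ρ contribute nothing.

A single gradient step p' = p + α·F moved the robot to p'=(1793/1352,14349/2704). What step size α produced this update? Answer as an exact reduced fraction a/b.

α = 1/4

F_att = 1/4·(g−p) = 1/4·(5,-10) = (1.2500,-2.5000)
o1: d²=221 > ρ²=44 → inactive
o2: d²=26 ≤ ρ²=44; F_rep = 37·(1,-5)/26² = (0.0547,-0.2737)
F = F_att + ΣF_rep = (1.3047,-2.7737)
Δp = p'−p = (0.3262,-0.6934); α = Δx/Fx = (441/1352) / (441/338) = 1/4
check: Δy/Fy = (-1875/2704) / (-1875/676) = 1/4 ✓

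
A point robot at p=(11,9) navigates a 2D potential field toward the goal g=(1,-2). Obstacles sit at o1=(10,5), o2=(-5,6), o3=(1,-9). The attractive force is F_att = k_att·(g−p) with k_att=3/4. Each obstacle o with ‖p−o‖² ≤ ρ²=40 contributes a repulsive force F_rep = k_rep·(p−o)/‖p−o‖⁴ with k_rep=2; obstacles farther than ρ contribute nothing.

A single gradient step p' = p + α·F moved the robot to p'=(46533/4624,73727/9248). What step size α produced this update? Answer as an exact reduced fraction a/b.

F_att = 3/4·(g−p) = 3/4·(-10,-11) = (-7.5000,-8.2500)
o1: d²=17 ≤ ρ²=40; F_rep = 2·(1,4)/17² = (0.0069,0.0277)
o2: d²=265 > ρ²=40 → inactive
o3: d²=424 > ρ²=40 → inactive
F = F_att + ΣF_rep = (-7.4931,-8.2223)
Δp = p'−p = (-0.9366,-1.0278); α = Δx/Fx = (-4331/4624) / (-4331/578) = 1/8
check: Δy/Fy = (-9505/9248) / (-9505/1156) = 1/8 ✓

α = 1/8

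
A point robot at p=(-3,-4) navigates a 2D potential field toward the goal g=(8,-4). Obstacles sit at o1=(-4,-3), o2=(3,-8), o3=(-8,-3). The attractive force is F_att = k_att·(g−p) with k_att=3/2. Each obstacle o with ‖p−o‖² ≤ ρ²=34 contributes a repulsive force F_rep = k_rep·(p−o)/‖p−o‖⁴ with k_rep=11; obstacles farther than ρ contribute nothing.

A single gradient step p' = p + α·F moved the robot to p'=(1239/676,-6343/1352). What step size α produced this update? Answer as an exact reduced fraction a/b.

F_att = 3/2·(g−p) = 3/2·(11,0) = (16.5000,0.0000)
o1: d²=2 ≤ ρ²=34; F_rep = 11·(1,-1)/2² = (2.7500,-2.7500)
o2: d²=52 > ρ²=34 → inactive
o3: d²=26 ≤ ρ²=34; F_rep = 11·(5,-1)/26² = (0.0814,-0.0163)
F = F_att + ΣF_rep = (19.3314,-2.7663)
Δp = p'−p = (4.8328,-0.6916); α = Δx/Fx = (3267/676) / (3267/169) = 1/4
check: Δy/Fy = (-935/1352) / (-935/338) = 1/4 ✓

α = 1/4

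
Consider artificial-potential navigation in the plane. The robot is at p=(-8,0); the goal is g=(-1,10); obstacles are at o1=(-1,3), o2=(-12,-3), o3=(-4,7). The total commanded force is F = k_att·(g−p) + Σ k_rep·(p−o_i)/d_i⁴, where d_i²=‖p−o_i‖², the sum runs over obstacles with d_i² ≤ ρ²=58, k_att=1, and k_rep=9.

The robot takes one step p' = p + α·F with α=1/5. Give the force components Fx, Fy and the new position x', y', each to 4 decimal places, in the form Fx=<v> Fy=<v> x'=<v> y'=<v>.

Fx=7.0389 Fy=10.0352 x'=-6.5922 y'=2.0070

F_att = 1·(g−p) = 1·(7,10) = (7.0000,10.0000)
o1: d²=58 ≤ ρ²=58; F_rep = 9·(-7,-3)/58² = (-0.0187,-0.0080)
o2: d²=25 ≤ ρ²=58; F_rep = 9·(4,3)/25² = (0.0576,0.0432)
o3: d²=65 > ρ²=58 → inactive
F = F_att + ΣF_rep = (7.0389,10.0352)
p' = p + 1/5·F = (-6.5922,2.0070)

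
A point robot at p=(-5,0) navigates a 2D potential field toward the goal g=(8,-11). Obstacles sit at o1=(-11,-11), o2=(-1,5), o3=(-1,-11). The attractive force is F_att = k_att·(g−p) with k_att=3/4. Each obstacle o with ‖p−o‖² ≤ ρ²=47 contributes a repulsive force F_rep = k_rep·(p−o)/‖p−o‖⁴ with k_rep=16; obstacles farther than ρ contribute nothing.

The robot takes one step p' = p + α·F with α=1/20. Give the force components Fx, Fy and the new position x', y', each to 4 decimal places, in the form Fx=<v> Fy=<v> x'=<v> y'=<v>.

F_att = 3/4·(g−p) = 3/4·(13,-11) = (9.7500,-8.2500)
o1: d²=157 > ρ²=47 → inactive
o2: d²=41 ≤ ρ²=47; F_rep = 16·(-4,-5)/41² = (-0.0381,-0.0476)
o3: d²=137 > ρ²=47 → inactive
F = F_att + ΣF_rep = (9.7119,-8.2976)
p' = p + 1/20·F = (-4.5144,-0.4149)

Fx=9.7119 Fy=-8.2976 x'=-4.5144 y'=-0.4149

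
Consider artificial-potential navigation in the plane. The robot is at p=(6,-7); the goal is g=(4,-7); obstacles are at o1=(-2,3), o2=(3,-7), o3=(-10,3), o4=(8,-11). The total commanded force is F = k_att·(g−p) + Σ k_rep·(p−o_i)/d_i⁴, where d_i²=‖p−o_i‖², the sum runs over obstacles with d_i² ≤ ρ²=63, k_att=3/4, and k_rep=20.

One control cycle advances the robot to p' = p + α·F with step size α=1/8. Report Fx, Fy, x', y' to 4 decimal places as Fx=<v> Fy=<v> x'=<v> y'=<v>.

F_att = 3/4·(g−p) = 3/4·(-2,0) = (-1.5000,0.0000)
o1: d²=164 > ρ²=63 → inactive
o2: d²=9 ≤ ρ²=63; F_rep = 20·(3,0)/9² = (0.7407,0.0000)
o3: d²=356 > ρ²=63 → inactive
o4: d²=20 ≤ ρ²=63; F_rep = 20·(-2,4)/20² = (-0.1000,0.2000)
F = F_att + ΣF_rep = (-0.8593,0.2000)
p' = p + 1/8·F = (5.8926,-6.9750)

Fx=-0.8593 Fy=0.2000 x'=5.8926 y'=-6.9750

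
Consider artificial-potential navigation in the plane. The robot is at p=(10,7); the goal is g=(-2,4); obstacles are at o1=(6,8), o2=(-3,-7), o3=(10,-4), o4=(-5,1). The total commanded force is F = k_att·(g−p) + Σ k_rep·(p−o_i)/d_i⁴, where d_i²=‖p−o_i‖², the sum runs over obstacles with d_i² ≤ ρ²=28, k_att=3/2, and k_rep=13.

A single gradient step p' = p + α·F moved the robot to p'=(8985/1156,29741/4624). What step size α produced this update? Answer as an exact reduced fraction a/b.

α = 1/8

F_att = 3/2·(g−p) = 3/2·(-12,-3) = (-18.0000,-4.5000)
o1: d²=17 ≤ ρ²=28; F_rep = 13·(4,-1)/17² = (0.1799,-0.0450)
o2: d²=365 > ρ²=28 → inactive
o3: d²=121 > ρ²=28 → inactive
o4: d²=261 > ρ²=28 → inactive
F = F_att + ΣF_rep = (-17.8201,-4.5450)
Δp = p'−p = (-2.2275,-0.5681); α = Δx/Fx = (-2575/1156) / (-5150/289) = 1/8
check: Δy/Fy = (-2627/4624) / (-2627/578) = 1/8 ✓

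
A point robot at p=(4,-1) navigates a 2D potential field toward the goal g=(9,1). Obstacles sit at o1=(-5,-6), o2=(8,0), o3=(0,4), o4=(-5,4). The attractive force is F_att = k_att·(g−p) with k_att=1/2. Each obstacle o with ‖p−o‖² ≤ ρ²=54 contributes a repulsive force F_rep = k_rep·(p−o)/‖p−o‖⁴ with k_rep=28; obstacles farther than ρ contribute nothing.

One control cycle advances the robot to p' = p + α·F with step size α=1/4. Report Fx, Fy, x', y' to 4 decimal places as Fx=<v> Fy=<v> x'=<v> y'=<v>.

Fx=2.1791 Fy=0.8198 x'=4.5448 y'=-0.7950

F_att = 1/2·(g−p) = 1/2·(5,2) = (2.5000,1.0000)
o1: d²=106 > ρ²=54 → inactive
o2: d²=17 ≤ ρ²=54; F_rep = 28·(-4,-1)/17² = (-0.3875,-0.0969)
o3: d²=41 ≤ ρ²=54; F_rep = 28·(4,-5)/41² = (0.0666,-0.0833)
o4: d²=106 > ρ²=54 → inactive
F = F_att + ΣF_rep = (2.1791,0.8198)
p' = p + 1/4·F = (4.5448,-0.7950)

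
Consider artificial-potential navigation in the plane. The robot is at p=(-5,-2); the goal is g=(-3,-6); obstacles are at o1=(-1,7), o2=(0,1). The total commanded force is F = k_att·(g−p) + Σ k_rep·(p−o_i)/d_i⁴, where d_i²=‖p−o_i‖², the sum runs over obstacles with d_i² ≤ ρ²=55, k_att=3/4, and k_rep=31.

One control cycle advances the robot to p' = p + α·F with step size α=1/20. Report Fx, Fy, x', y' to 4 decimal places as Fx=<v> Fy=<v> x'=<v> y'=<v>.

Fx=1.3659 Fy=-3.0804 x'=-4.9317 y'=-2.1540

F_att = 3/4·(g−p) = 3/4·(2,-4) = (1.5000,-3.0000)
o1: d²=97 > ρ²=55 → inactive
o2: d²=34 ≤ ρ²=55; F_rep = 31·(-5,-3)/34² = (-0.1341,-0.0804)
F = F_att + ΣF_rep = (1.3659,-3.0804)
p' = p + 1/20·F = (-4.9317,-2.1540)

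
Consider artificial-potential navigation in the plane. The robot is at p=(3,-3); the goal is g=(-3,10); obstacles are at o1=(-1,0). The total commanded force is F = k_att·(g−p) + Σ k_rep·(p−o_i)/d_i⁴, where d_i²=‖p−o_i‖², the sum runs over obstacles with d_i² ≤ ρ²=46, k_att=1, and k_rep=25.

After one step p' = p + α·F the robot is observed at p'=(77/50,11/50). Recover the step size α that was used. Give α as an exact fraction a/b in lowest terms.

F_att = 1·(g−p) = 1·(-6,13) = (-6.0000,13.0000)
o1: d²=25 ≤ ρ²=46; F_rep = 25·(4,-3)/25² = (0.1600,-0.1200)
F = F_att + ΣF_rep = (-5.8400,12.8800)
Δp = p'−p = (-1.4600,3.2200); α = Δx/Fx = (-73/50) / (-146/25) = 1/4
check: Δy/Fy = (161/50) / (322/25) = 1/4 ✓

α = 1/4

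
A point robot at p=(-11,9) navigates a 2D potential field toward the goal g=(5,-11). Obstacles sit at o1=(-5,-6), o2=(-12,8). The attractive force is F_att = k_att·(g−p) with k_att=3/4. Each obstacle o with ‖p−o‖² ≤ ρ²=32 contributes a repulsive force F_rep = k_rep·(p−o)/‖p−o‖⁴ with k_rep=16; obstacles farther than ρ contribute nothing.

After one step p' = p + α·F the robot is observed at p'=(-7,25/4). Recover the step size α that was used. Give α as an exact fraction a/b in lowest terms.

F_att = 3/4·(g−p) = 3/4·(16,-20) = (12.0000,-15.0000)
o1: d²=261 > ρ²=32 → inactive
o2: d²=2 ≤ ρ²=32; F_rep = 16·(1,1)/2² = (4.0000,4.0000)
F = F_att + ΣF_rep = (16.0000,-11.0000)
Δp = p'−p = (4.0000,-2.7500); α = Δx/Fx = (4) / (16) = 1/4
check: Δy/Fy = (-11/4) / (-11) = 1/4 ✓

α = 1/4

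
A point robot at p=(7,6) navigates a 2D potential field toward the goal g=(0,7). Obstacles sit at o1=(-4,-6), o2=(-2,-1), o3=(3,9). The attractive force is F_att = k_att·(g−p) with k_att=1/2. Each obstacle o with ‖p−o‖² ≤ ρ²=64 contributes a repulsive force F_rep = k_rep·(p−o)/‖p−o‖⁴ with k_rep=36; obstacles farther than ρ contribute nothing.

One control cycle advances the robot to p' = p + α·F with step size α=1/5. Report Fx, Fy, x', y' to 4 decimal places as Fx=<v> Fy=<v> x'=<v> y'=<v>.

F_att = 1/2·(g−p) = 1/2·(-7,1) = (-3.5000,0.5000)
o1: d²=265 > ρ²=64 → inactive
o2: d²=130 > ρ²=64 → inactive
o3: d²=25 ≤ ρ²=64; F_rep = 36·(4,-3)/25² = (0.2304,-0.1728)
F = F_att + ΣF_rep = (-3.2696,0.3272)
p' = p + 1/5·F = (6.3461,6.0654)

Fx=-3.2696 Fy=0.3272 x'=6.3461 y'=6.0654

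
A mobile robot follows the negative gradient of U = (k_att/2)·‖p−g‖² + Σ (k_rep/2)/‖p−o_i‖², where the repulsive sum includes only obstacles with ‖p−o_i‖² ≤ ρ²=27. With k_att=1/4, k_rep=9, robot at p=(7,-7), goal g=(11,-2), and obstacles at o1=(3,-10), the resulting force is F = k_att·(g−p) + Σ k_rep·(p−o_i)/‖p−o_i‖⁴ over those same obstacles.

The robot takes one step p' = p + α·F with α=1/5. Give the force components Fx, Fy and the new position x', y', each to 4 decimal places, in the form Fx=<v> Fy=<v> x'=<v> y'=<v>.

Fx=1.0576 Fy=1.2932 x'=7.2115 y'=-6.7414

F_att = 1/4·(g−p) = 1/4·(4,5) = (1.0000,1.2500)
o1: d²=25 ≤ ρ²=27; F_rep = 9·(4,3)/25² = (0.0576,0.0432)
F = F_att + ΣF_rep = (1.0576,1.2932)
p' = p + 1/5·F = (7.2115,-6.7414)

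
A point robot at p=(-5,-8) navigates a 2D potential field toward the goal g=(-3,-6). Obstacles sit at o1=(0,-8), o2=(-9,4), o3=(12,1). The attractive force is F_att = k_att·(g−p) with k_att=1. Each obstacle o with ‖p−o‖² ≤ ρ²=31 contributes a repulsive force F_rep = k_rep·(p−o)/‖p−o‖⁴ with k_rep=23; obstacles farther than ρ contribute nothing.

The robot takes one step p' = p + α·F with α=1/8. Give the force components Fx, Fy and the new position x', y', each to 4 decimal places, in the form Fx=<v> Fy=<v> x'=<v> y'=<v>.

F_att = 1·(g−p) = 1·(2,2) = (2.0000,2.0000)
o1: d²=25 ≤ ρ²=31; F_rep = 23·(-5,0)/25² = (-0.1840,0.0000)
o2: d²=160 > ρ²=31 → inactive
o3: d²=370 > ρ²=31 → inactive
F = F_att + ΣF_rep = (1.8160,2.0000)
p' = p + 1/8·F = (-4.7730,-7.7500)

Fx=1.8160 Fy=2.0000 x'=-4.7730 y'=-7.7500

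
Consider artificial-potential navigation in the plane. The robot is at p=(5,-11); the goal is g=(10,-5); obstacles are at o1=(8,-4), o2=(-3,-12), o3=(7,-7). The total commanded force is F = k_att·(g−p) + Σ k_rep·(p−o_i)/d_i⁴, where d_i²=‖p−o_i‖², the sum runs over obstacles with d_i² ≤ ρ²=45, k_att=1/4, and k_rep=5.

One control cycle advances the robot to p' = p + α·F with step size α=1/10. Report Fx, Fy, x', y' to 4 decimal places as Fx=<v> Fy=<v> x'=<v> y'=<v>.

Fx=1.2250 Fy=1.4500 x'=5.1225 y'=-10.8550

F_att = 1/4·(g−p) = 1/4·(5,6) = (1.2500,1.5000)
o1: d²=58 > ρ²=45 → inactive
o2: d²=65 > ρ²=45 → inactive
o3: d²=20 ≤ ρ²=45; F_rep = 5·(-2,-4)/20² = (-0.0250,-0.0500)
F = F_att + ΣF_rep = (1.2250,1.4500)
p' = p + 1/10·F = (5.1225,-10.8550)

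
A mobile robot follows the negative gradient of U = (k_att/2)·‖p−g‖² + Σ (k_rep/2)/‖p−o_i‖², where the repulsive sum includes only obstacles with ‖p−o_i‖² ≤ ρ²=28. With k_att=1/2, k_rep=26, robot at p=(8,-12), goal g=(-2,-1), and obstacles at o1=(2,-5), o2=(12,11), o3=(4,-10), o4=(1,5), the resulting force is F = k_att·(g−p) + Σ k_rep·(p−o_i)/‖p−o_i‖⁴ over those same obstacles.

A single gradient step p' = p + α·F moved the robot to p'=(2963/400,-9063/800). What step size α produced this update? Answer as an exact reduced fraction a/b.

F_att = 1/2·(g−p) = 1/2·(-10,11) = (-5.0000,5.5000)
o1: d²=85 > ρ²=28 → inactive
o2: d²=545 > ρ²=28 → inactive
o3: d²=20 ≤ ρ²=28; F_rep = 26·(4,-2)/20² = (0.2600,-0.1300)
o4: d²=338 > ρ²=28 → inactive
F = F_att + ΣF_rep = (-4.7400,5.3700)
Δp = p'−p = (-0.5925,0.6713); α = Δx/Fx = (-237/400) / (-237/50) = 1/8
check: Δy/Fy = (537/800) / (537/100) = 1/8 ✓

α = 1/8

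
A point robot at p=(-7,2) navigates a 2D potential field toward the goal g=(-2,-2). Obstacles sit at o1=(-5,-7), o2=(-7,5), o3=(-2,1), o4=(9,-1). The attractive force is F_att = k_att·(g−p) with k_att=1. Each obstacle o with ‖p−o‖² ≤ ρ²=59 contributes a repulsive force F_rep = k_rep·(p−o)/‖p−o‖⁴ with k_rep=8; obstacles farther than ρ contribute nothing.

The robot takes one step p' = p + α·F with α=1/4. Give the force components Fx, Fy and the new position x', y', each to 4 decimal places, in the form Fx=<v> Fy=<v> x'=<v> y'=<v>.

F_att = 1·(g−p) = 1·(5,-4) = (5.0000,-4.0000)
o1: d²=85 > ρ²=59 → inactive
o2: d²=9 ≤ ρ²=59; F_rep = 8·(0,-3)/9² = (0.0000,-0.2963)
o3: d²=26 ≤ ρ²=59; F_rep = 8·(-5,1)/26² = (-0.0592,0.0118)
o4: d²=265 > ρ²=59 → inactive
F = F_att + ΣF_rep = (4.9408,-4.2845)
p' = p + 1/4·F = (-5.7648,0.9289)

Fx=4.9408 Fy=-4.2845 x'=-5.7648 y'=0.9289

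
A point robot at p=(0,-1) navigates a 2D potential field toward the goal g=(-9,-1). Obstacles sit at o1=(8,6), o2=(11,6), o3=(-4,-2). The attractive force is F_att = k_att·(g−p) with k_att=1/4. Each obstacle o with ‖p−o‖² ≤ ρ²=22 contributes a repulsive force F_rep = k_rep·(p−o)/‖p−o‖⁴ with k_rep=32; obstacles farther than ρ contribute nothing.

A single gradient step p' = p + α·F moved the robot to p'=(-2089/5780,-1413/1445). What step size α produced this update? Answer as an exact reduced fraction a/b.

α = 1/5

F_att = 1/4·(g−p) = 1/4·(-9,0) = (-2.2500,0.0000)
o1: d²=113 > ρ²=22 → inactive
o2: d²=170 > ρ²=22 → inactive
o3: d²=17 ≤ ρ²=22; F_rep = 32·(4,1)/17² = (0.4429,0.1107)
F = F_att + ΣF_rep = (-1.8071,0.1107)
Δp = p'−p = (-0.3614,0.0221); α = Δx/Fx = (-2089/5780) / (-2089/1156) = 1/5
check: Δy/Fy = (32/1445) / (32/289) = 1/5 ✓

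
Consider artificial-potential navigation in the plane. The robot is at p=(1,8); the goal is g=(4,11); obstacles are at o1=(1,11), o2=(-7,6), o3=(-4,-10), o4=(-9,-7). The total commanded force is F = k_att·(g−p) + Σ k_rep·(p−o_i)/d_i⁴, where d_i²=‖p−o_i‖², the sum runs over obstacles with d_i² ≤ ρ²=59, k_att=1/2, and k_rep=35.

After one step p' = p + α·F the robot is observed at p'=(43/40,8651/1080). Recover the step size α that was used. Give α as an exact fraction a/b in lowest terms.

F_att = 1/2·(g−p) = 1/2·(3,3) = (1.5000,1.5000)
o1: d²=9 ≤ ρ²=59; F_rep = 35·(0,-3)/9² = (0.0000,-1.2963)
o2: d²=68 > ρ²=59 → inactive
o3: d²=349 > ρ²=59 → inactive
o4: d²=325 > ρ²=59 → inactive
F = F_att + ΣF_rep = (1.5000,0.2037)
Δp = p'−p = (0.0750,0.0102); α = Δx/Fx = (3/40) / (3/2) = 1/20
check: Δy/Fy = (11/1080) / (11/54) = 1/20 ✓

α = 1/20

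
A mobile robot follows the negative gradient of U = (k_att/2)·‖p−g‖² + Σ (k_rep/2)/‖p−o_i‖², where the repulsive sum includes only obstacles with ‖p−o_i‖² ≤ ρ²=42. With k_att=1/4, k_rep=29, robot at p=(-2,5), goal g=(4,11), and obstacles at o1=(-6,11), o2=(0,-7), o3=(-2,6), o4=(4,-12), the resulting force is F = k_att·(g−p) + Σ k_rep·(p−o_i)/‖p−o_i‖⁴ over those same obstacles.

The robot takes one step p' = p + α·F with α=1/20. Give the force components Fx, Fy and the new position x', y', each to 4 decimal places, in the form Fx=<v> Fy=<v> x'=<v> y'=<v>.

Fx=1.5000 Fy=-27.5000 x'=-1.9250 y'=3.6250

F_att = 1/4·(g−p) = 1/4·(6,6) = (1.5000,1.5000)
o1: d²=52 > ρ²=42 → inactive
o2: d²=148 > ρ²=42 → inactive
o3: d²=1 ≤ ρ²=42; F_rep = 29·(0,-1)/1² = (0.0000,-29.0000)
o4: d²=325 > ρ²=42 → inactive
F = F_att + ΣF_rep = (1.5000,-27.5000)
p' = p + 1/20·F = (-1.9250,3.6250)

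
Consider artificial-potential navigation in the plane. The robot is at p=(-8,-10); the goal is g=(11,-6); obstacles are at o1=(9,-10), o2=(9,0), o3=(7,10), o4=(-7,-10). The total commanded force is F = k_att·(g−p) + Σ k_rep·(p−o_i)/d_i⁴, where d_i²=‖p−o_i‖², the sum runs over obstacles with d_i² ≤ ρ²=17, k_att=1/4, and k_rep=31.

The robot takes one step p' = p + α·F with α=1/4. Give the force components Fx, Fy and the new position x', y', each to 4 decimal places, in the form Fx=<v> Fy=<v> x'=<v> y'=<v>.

F_att = 1/4·(g−p) = 1/4·(19,4) = (4.7500,1.0000)
o1: d²=289 > ρ²=17 → inactive
o2: d²=389 > ρ²=17 → inactive
o3: d²=625 > ρ²=17 → inactive
o4: d²=1 ≤ ρ²=17; F_rep = 31·(-1,0)/1² = (-31.0000,0.0000)
F = F_att + ΣF_rep = (-26.2500,1.0000)
p' = p + 1/4·F = (-14.5625,-9.7500)

Fx=-26.2500 Fy=1.0000 x'=-14.5625 y'=-9.7500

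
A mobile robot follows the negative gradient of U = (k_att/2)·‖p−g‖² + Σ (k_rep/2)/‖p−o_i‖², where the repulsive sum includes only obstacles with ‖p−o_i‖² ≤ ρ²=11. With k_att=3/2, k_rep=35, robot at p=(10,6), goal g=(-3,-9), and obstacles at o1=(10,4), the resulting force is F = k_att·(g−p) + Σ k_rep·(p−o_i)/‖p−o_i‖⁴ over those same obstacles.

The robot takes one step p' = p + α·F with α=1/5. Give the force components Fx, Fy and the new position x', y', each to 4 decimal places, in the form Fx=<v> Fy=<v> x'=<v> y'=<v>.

F_att = 3/2·(g−p) = 3/2·(-13,-15) = (-19.5000,-22.5000)
o1: d²=4 ≤ ρ²=11; F_rep = 35·(0,2)/4² = (0.0000,4.3750)
F = F_att + ΣF_rep = (-19.5000,-18.1250)
p' = p + 1/5·F = (6.1000,2.3750)

Fx=-19.5000 Fy=-18.1250 x'=6.1000 y'=2.3750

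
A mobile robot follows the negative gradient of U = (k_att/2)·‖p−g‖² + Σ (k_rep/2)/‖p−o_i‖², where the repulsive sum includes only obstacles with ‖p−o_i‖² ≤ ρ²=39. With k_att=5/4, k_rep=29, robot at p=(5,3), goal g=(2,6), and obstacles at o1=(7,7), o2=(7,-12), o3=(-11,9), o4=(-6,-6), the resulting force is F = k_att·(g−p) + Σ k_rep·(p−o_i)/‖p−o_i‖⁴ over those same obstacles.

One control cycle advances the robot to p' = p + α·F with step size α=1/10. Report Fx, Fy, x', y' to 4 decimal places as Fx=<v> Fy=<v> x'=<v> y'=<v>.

Fx=-3.8950 Fy=3.4600 x'=4.6105 y'=3.3460

F_att = 5/4·(g−p) = 5/4·(-3,3) = (-3.7500,3.7500)
o1: d²=20 ≤ ρ²=39; F_rep = 29·(-2,-4)/20² = (-0.1450,-0.2900)
o2: d²=229 > ρ²=39 → inactive
o3: d²=292 > ρ²=39 → inactive
o4: d²=202 > ρ²=39 → inactive
F = F_att + ΣF_rep = (-3.8950,3.4600)
p' = p + 1/10·F = (4.6105,3.3460)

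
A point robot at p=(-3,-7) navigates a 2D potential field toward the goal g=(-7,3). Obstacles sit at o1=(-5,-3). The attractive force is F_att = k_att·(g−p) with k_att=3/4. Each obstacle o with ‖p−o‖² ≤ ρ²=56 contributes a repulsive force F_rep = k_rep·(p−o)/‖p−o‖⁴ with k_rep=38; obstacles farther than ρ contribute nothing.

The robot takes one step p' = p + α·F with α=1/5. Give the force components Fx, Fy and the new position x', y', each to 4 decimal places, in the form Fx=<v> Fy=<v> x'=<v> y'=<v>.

Fx=-2.8100 Fy=7.1200 x'=-3.5620 y'=-5.5760

F_att = 3/4·(g−p) = 3/4·(-4,10) = (-3.0000,7.5000)
o1: d²=20 ≤ ρ²=56; F_rep = 38·(2,-4)/20² = (0.1900,-0.3800)
F = F_att + ΣF_rep = (-2.8100,7.1200)
p' = p + 1/5·F = (-3.5620,-5.5760)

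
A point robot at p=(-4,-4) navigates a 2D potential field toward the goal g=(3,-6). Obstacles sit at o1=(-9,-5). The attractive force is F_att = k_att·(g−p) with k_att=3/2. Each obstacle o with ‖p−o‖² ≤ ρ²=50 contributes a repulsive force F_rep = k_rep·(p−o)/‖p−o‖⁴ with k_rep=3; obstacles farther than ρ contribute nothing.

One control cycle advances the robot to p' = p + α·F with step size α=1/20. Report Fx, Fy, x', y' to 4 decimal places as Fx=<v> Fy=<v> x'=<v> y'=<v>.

F_att = 3/2·(g−p) = 3/2·(7,-2) = (10.5000,-3.0000)
o1: d²=26 ≤ ρ²=50; F_rep = 3·(5,1)/26² = (0.0222,0.0044)
F = F_att + ΣF_rep = (10.5222,-2.9956)
p' = p + 1/20·F = (-3.4739,-4.1498)

Fx=10.5222 Fy=-2.9956 x'=-3.4739 y'=-4.1498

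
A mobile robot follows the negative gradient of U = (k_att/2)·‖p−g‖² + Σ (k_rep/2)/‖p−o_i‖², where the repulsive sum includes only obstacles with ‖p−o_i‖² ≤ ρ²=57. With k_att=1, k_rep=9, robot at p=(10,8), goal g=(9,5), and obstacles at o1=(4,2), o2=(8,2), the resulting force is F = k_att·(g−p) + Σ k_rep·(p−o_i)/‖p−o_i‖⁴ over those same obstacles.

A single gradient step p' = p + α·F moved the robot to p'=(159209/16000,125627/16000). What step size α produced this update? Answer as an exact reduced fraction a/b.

F_att = 1·(g−p) = 1·(-1,-3) = (-1.0000,-3.0000)
o1: d²=72 > ρ²=57 → inactive
o2: d²=40 ≤ ρ²=57; F_rep = 9·(2,6)/40² = (0.0112,0.0338)
F = F_att + ΣF_rep = (-0.9888,-2.9663)
Δp = p'−p = (-0.0494,-0.1483); α = Δx/Fx = (-791/16000) / (-791/800) = 1/20
check: Δy/Fy = (-2373/16000) / (-2373/800) = 1/20 ✓

α = 1/20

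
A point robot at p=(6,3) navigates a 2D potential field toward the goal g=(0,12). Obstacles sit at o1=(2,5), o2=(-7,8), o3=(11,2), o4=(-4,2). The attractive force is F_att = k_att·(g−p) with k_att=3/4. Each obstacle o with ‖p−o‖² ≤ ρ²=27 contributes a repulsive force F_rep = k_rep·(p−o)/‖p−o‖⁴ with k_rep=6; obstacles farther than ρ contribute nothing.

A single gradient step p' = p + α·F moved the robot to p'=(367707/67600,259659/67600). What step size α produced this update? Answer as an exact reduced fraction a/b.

F_att = 3/4·(g−p) = 3/4·(-6,9) = (-4.5000,6.7500)
o1: d²=20 ≤ ρ²=27; F_rep = 6·(4,-2)/20² = (0.0600,-0.0300)
o2: d²=194 > ρ²=27 → inactive
o3: d²=26 ≤ ρ²=27; F_rep = 6·(-5,1)/26² = (-0.0444,0.0089)
o4: d²=101 > ρ²=27 → inactive
F = F_att + ΣF_rep = (-4.4844,6.7289)
Δp = p'−p = (-0.5605,0.8411); α = Δx/Fx = (-37893/67600) / (-37893/8450) = 1/8
check: Δy/Fy = (56859/67600) / (56859/8450) = 1/8 ✓

α = 1/8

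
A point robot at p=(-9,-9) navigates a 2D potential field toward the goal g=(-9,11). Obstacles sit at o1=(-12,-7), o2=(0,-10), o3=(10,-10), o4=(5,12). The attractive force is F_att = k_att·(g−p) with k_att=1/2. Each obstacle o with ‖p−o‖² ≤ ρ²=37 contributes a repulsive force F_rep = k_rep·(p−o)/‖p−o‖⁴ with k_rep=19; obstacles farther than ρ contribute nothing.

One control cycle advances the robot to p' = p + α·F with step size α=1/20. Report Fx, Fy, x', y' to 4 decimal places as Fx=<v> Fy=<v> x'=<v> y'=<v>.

F_att = 1/2·(g−p) = 1/2·(0,20) = (0.0000,10.0000)
o1: d²=13 ≤ ρ²=37; F_rep = 19·(3,-2)/13² = (0.3373,-0.2249)
o2: d²=82 > ρ²=37 → inactive
o3: d²=362 > ρ²=37 → inactive
o4: d²=637 > ρ²=37 → inactive
F = F_att + ΣF_rep = (0.3373,9.7751)
p' = p + 1/20·F = (-8.9831,-8.5112)

Fx=0.3373 Fy=9.7751 x'=-8.9831 y'=-8.5112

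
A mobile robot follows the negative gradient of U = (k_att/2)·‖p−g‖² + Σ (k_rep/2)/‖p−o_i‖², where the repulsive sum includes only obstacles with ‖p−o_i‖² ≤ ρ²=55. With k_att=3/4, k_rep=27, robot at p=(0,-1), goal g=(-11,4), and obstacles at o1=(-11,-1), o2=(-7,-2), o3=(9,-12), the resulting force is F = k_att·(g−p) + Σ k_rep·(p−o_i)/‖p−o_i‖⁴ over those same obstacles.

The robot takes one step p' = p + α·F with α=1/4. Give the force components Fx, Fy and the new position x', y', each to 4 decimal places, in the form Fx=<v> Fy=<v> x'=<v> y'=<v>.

F_att = 3/4·(g−p) = 3/4·(-11,5) = (-8.2500,3.7500)
o1: d²=121 > ρ²=55 → inactive
o2: d²=50 ≤ ρ²=55; F_rep = 27·(7,1)/50² = (0.0756,0.0108)
o3: d²=202 > ρ²=55 → inactive
F = F_att + ΣF_rep = (-8.1744,3.7608)
p' = p + 1/4·F = (-2.0436,-0.0598)

Fx=-8.1744 Fy=3.7608 x'=-2.0436 y'=-0.0598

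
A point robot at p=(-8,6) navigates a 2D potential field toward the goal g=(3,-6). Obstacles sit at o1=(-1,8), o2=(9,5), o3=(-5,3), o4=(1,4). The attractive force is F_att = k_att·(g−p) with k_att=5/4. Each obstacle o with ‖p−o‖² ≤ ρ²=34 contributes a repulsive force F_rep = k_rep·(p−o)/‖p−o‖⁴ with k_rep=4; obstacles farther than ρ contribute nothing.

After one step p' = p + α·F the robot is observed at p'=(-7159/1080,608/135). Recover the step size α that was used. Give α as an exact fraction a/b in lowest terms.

F_att = 5/4·(g−p) = 5/4·(11,-12) = (13.7500,-15.0000)
o1: d²=53 > ρ²=34 → inactive
o2: d²=290 > ρ²=34 → inactive
o3: d²=18 ≤ ρ²=34; F_rep = 4·(-3,3)/18² = (-0.0370,0.0370)
o4: d²=85 > ρ²=34 → inactive
F = F_att + ΣF_rep = (13.7130,-14.9630)
Δp = p'−p = (1.3713,-1.4963); α = Δx/Fx = (1481/1080) / (1481/108) = 1/10
check: Δy/Fy = (-202/135) / (-404/27) = 1/10 ✓

α = 1/10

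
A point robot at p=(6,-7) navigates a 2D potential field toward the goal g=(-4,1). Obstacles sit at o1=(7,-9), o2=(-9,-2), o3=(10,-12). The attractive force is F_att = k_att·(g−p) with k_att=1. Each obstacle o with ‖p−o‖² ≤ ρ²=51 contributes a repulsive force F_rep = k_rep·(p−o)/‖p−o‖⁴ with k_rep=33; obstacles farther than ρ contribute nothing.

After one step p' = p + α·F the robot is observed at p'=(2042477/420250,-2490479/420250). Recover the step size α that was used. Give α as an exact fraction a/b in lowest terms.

F_att = 1·(g−p) = 1·(-10,8) = (-10.0000,8.0000)
o1: d²=5 ≤ ρ²=51; F_rep = 33·(-1,2)/5² = (-1.3200,2.6400)
o2: d²=250 > ρ²=51 → inactive
o3: d²=41 ≤ ρ²=51; F_rep = 33·(-4,5)/41² = (-0.0785,0.0982)
F = F_att + ΣF_rep = (-11.3985,10.7382)
Δp = p'−p = (-1.1399,1.0738); α = Δx/Fx = (-479023/420250) / (-479023/42025) = 1/10
check: Δy/Fy = (451271/420250) / (451271/42025) = 1/10 ✓

α = 1/10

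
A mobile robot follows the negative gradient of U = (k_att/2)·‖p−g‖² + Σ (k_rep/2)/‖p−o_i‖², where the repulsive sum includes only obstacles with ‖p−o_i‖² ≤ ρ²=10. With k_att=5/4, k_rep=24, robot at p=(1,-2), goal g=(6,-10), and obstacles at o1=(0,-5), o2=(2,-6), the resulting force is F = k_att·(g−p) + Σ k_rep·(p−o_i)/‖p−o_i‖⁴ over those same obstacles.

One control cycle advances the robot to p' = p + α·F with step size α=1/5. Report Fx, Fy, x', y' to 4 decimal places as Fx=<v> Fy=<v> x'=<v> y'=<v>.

F_att = 5/4·(g−p) = 5/4·(5,-8) = (6.2500,-10.0000)
o1: d²=10 ≤ ρ²=10; F_rep = 24·(1,3)/10² = (0.2400,0.7200)
o2: d²=17 > ρ²=10 → inactive
F = F_att + ΣF_rep = (6.4900,-9.2800)
p' = p + 1/5·F = (2.2980,-3.8560)

Fx=6.4900 Fy=-9.2800 x'=2.2980 y'=-3.8560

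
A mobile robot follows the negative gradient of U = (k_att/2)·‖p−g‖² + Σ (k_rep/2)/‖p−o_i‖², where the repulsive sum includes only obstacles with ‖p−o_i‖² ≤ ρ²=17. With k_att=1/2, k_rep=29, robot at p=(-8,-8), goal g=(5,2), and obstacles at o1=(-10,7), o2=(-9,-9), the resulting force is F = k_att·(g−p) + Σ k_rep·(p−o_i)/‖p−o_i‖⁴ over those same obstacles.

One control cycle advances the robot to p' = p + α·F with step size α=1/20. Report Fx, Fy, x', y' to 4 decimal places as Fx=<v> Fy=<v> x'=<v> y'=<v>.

Fx=13.7500 Fy=12.2500 x'=-7.3125 y'=-7.3875

F_att = 1/2·(g−p) = 1/2·(13,10) = (6.5000,5.0000)
o1: d²=229 > ρ²=17 → inactive
o2: d²=2 ≤ ρ²=17; F_rep = 29·(1,1)/2² = (7.2500,7.2500)
F = F_att + ΣF_rep = (13.7500,12.2500)
p' = p + 1/20·F = (-7.3125,-7.3875)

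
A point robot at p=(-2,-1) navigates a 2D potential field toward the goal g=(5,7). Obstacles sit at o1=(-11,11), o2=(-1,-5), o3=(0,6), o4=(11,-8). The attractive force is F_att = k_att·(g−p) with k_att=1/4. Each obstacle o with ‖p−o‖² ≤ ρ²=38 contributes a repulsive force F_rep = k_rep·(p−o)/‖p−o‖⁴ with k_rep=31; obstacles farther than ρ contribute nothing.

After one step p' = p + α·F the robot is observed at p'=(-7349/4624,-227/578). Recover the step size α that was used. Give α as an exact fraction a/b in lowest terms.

F_att = 1/4·(g−p) = 1/4·(7,8) = (1.7500,2.0000)
o1: d²=225 > ρ²=38 → inactive
o2: d²=17 ≤ ρ²=38; F_rep = 31·(-1,4)/17² = (-0.1073,0.4291)
o3: d²=53 > ρ²=38 → inactive
o4: d²=218 > ρ²=38 → inactive
F = F_att + ΣF_rep = (1.6427,2.4291)
Δp = p'−p = (0.4107,0.6073); α = Δx/Fx = (1899/4624) / (1899/1156) = 1/4
check: Δy/Fy = (351/578) / (702/289) = 1/4 ✓

α = 1/4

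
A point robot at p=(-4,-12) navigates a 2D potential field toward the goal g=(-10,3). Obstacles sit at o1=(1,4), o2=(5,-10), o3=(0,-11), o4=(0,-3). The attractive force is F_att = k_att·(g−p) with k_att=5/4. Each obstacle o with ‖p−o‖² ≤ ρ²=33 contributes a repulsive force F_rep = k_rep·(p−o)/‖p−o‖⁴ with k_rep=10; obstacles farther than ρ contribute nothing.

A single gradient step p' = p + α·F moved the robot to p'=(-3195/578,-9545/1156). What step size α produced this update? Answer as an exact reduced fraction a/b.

F_att = 5/4·(g−p) = 5/4·(-6,15) = (-7.5000,18.7500)
o1: d²=281 > ρ²=33 → inactive
o2: d²=85 > ρ²=33 → inactive
o3: d²=17 ≤ ρ²=33; F_rep = 10·(-4,-1)/17² = (-0.1384,-0.0346)
o4: d²=97 > ρ²=33 → inactive
F = F_att + ΣF_rep = (-7.6384,18.7154)
Δp = p'−p = (-1.5277,3.7431); α = Δx/Fx = (-883/578) / (-4415/578) = 1/5
check: Δy/Fy = (4327/1156) / (21635/1156) = 1/5 ✓

α = 1/5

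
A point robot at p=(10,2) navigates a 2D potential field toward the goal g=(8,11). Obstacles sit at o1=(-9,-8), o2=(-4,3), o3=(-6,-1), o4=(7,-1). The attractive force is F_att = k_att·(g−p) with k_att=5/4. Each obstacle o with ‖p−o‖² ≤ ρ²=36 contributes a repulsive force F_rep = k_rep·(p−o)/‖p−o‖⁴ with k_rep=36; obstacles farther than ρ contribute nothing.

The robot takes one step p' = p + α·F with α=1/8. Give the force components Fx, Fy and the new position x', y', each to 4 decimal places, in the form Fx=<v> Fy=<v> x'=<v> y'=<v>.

Fx=-2.1667 Fy=11.5833 x'=9.7292 y'=3.4479

F_att = 5/4·(g−p) = 5/4·(-2,9) = (-2.5000,11.2500)
o1: d²=461 > ρ²=36 → inactive
o2: d²=197 > ρ²=36 → inactive
o3: d²=265 > ρ²=36 → inactive
o4: d²=18 ≤ ρ²=36; F_rep = 36·(3,3)/18² = (0.3333,0.3333)
F = F_att + ΣF_rep = (-2.1667,11.5833)
p' = p + 1/8·F = (9.7292,3.4479)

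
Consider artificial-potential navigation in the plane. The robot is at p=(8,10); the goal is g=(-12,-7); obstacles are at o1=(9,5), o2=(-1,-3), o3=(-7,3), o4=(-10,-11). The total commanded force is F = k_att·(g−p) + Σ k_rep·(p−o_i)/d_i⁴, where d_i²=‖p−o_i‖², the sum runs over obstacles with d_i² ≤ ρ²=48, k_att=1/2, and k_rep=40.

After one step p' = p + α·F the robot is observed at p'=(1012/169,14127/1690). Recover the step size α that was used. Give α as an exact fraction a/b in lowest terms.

α = 1/5

F_att = 1/2·(g−p) = 1/2·(-20,-17) = (-10.0000,-8.5000)
o1: d²=26 ≤ ρ²=48; F_rep = 40·(-1,5)/26² = (-0.0592,0.2959)
o2: d²=250 > ρ²=48 → inactive
o3: d²=274 > ρ²=48 → inactive
o4: d²=765 > ρ²=48 → inactive
F = F_att + ΣF_rep = (-10.0592,-8.2041)
Δp = p'−p = (-2.0118,-1.6408); α = Δx/Fx = (-340/169) / (-1700/169) = 1/5
check: Δy/Fy = (-2773/1690) / (-2773/338) = 1/5 ✓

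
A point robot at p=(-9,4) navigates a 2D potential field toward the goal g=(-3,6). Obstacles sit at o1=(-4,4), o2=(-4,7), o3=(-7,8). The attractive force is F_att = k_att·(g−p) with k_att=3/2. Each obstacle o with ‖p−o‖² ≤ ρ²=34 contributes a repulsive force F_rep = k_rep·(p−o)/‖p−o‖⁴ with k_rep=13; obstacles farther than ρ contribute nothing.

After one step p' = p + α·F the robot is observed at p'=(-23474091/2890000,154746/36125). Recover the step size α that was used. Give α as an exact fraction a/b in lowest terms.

α = 1/10

F_att = 3/2·(g−p) = 3/2·(6,2) = (9.0000,3.0000)
o1: d²=25 ≤ ρ²=34; F_rep = 13·(-5,0)/25² = (-0.1040,0.0000)
o2: d²=34 ≤ ρ²=34; F_rep = 13·(-5,-3)/34² = (-0.0562,-0.0337)
o3: d²=20 ≤ ρ²=34; F_rep = 13·(-2,-4)/20² = (-0.0650,-0.1300)
F = F_att + ΣF_rep = (8.7748,2.8363)
Δp = p'−p = (0.8775,0.2836); α = Δx/Fx = (2535909/2890000) / (2535909/289000) = 1/10
check: Δy/Fy = (10246/36125) / (20492/7225) = 1/10 ✓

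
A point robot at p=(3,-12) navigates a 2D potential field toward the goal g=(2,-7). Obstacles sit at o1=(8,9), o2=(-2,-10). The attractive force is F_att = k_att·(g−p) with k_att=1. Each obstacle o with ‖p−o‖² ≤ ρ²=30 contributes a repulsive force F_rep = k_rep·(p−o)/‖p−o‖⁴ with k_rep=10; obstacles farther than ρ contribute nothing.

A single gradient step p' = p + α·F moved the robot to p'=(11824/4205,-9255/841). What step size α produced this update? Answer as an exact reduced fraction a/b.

α = 1/5

F_att = 1·(g−p) = 1·(-1,5) = (-1.0000,5.0000)
o1: d²=466 > ρ²=30 → inactive
o2: d²=29 ≤ ρ²=30; F_rep = 10·(5,-2)/29² = (0.0595,-0.0238)
F = F_att + ΣF_rep = (-0.9405,4.9762)
Δp = p'−p = (-0.1881,0.9952); α = Δx/Fx = (-791/4205) / (-791/841) = 1/5
check: Δy/Fy = (837/841) / (4185/841) = 1/5 ✓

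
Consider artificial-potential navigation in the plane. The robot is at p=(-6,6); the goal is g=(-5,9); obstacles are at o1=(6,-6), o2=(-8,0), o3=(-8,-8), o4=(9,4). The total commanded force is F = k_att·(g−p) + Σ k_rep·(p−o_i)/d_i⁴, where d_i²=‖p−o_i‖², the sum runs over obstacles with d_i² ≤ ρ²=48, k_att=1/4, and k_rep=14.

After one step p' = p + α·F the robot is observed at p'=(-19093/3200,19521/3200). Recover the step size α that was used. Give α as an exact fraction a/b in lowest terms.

F_att = 1/4·(g−p) = 1/4·(1,3) = (0.2500,0.7500)
o1: d²=288 > ρ²=48 → inactive
o2: d²=40 ≤ ρ²=48; F_rep = 14·(2,6)/40² = (0.0175,0.0525)
o3: d²=200 > ρ²=48 → inactive
o4: d²=229 > ρ²=48 → inactive
F = F_att + ΣF_rep = (0.2675,0.8025)
Δp = p'−p = (0.0334,0.1003); α = Δx/Fx = (107/3200) / (107/400) = 1/8
check: Δy/Fy = (321/3200) / (321/400) = 1/8 ✓

α = 1/8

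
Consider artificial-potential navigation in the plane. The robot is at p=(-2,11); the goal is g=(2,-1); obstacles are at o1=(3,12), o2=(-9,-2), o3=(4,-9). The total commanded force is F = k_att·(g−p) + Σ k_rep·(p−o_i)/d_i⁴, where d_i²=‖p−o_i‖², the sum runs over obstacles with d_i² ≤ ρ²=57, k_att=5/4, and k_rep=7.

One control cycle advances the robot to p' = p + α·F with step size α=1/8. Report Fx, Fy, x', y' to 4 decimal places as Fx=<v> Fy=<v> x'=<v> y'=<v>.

Fx=4.9482 Fy=-15.0104 x'=-1.3815 y'=9.1237

F_att = 5/4·(g−p) = 5/4·(4,-12) = (5.0000,-15.0000)
o1: d²=26 ≤ ρ²=57; F_rep = 7·(-5,-1)/26² = (-0.0518,-0.0104)
o2: d²=218 > ρ²=57 → inactive
o3: d²=436 > ρ²=57 → inactive
F = F_att + ΣF_rep = (4.9482,-15.0104)
p' = p + 1/8·F = (-1.3815,9.1237)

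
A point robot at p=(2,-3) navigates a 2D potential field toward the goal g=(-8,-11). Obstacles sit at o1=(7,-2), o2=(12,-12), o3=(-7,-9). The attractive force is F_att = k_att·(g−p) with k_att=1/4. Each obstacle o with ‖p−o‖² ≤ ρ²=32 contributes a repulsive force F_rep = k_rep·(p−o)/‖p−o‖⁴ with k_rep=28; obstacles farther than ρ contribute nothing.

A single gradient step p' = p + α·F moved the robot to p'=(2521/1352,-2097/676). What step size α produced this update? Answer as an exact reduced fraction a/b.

α = 1/20

F_att = 1/4·(g−p) = 1/4·(-10,-8) = (-2.5000,-2.0000)
o1: d²=26 ≤ ρ²=32; F_rep = 28·(-5,-1)/26² = (-0.2071,-0.0414)
o2: d²=181 > ρ²=32 → inactive
o3: d²=117 > ρ²=32 → inactive
F = F_att + ΣF_rep = (-2.7071,-2.0414)
Δp = p'−p = (-0.1354,-0.1021); α = Δx/Fx = (-183/1352) / (-915/338) = 1/20
check: Δy/Fy = (-69/676) / (-345/169) = 1/20 ✓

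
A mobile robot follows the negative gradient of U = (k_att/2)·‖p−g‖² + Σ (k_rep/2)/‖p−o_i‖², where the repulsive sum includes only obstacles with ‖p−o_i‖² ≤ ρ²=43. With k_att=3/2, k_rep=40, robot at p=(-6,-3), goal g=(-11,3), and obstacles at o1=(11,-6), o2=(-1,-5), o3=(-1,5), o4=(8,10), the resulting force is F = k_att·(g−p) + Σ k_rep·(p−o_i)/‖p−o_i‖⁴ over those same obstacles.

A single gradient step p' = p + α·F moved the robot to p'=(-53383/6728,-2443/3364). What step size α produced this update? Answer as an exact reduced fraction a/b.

α = 1/4

F_att = 3/2·(g−p) = 3/2·(-5,6) = (-7.5000,9.0000)
o1: d²=298 > ρ²=43 → inactive
o2: d²=29 ≤ ρ²=43; F_rep = 40·(-5,2)/29² = (-0.2378,0.0951)
o3: d²=89 > ρ²=43 → inactive
o4: d²=365 > ρ²=43 → inactive
F = F_att + ΣF_rep = (-7.7378,9.0951)
Δp = p'−p = (-1.9345,2.2738); α = Δx/Fx = (-13015/6728) / (-13015/1682) = 1/4
check: Δy/Fy = (7649/3364) / (7649/841) = 1/4 ✓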